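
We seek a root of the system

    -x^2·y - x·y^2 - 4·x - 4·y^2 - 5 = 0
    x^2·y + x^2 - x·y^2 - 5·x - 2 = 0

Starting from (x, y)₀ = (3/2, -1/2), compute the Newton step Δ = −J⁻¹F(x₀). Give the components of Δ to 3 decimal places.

(7.333, 9.667)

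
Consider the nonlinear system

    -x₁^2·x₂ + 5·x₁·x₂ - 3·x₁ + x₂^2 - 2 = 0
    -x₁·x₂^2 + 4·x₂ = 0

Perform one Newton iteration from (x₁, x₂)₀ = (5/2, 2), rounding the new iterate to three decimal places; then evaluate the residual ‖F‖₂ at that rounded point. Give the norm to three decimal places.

At (5/2, 2): F = (7.000, -2.000).
Jacobian J = [[-2·x₁·x₂ + 5·x₂ - 3, -x₁^2 + 5·x₁ + 2·x₂], [-x₂^2, -2·x₁·x₂ + 4]].
At the point, J = [[-3.000, 10.250], [-4.000, -6.000]] (det J = 59.000).
Solving J·Δ = −F gives Δ = (0.364, -0.576).
Then the next iterate is (x₁, x₂)₁ = (2.864, 1.424).
Re-evaluating at (2.864, 1.424): F = (0.14710, -0.11155), so ‖F‖₂ = 0.185.

0.185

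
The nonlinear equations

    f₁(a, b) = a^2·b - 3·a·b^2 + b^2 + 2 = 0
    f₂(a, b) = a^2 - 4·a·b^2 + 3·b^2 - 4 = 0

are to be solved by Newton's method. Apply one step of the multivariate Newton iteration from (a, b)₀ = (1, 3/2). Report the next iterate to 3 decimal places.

(0.021, 2.034)

At (1, 3/2): F = (-1.000, -5.250).
Jacobian J = [[2·a·b - 3·b^2, a^2 - 6·a·b + 2·b], [2·a - 4·b^2, -8·a·b + 6·b]].
At the point, J = [[-3.750, -5.000], [-7.000, -3.000]] (det J = -23.750).
Solving J·Δ = −F gives Δ = (-0.979, 0.534).
Then the next iterate is (a, b)₁ = (0.021, 2.034).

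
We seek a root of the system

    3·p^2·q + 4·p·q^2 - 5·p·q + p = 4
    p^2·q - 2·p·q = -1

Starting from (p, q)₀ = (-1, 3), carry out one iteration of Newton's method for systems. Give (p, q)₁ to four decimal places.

(-0.3944, 2.0889)

At (-1, 3): F = (-17.0000, 10.0000).
Jacobian J = [[6·p·q + 4·q^2 - 5·q + 1, 3·p^2 + 8·p·q - 5·p], [2·p·q - 2·q, p^2 - 2·p]].
At the point, J = [[4.0000, -16.0000], [-12.0000, 3.0000]] (det J = -180.0000).
Solving J·Δ = −F gives Δ = (0.6056, -0.9111).
Then the next iterate is (p, q)₁ = (-0.3944, 2.0889).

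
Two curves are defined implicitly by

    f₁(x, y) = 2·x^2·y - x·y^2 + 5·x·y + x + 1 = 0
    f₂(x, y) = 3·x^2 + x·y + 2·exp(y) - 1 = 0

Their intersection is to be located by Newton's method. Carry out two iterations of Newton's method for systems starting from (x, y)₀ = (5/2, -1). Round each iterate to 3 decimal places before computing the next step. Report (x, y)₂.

At (5/2, -1): F = (-24.000, 15.98576).
Jacobian J = [[4·x·y - y^2 + 5·y + 1, 2·x^2 - 2·x·y + 5·x], [6·x + y, x + 2·exp(y)]].
At the point, J = [[-15.000, 30.000], [14.000, 3.23576]] (det J = -468.53638).
Solving J·Δ = −F gives Δ = (-1.189, 0.205).
Then the next iterate is (x, y)₁ = (1.311, -0.795).
Round to (1.311, -0.795) and repeat: F = (-6.46158, 4.01708), J = [[-7.77601, 12.07693], [7.071, 2.21416]].
Δ = (-0.612, 0.141), so (x, y)₂ = (0.699, -0.654).

(0.699, -0.654)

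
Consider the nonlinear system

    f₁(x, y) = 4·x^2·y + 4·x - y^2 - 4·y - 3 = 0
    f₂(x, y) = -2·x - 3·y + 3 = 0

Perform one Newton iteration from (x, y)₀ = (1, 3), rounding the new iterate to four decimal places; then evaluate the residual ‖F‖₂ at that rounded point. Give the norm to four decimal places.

1.1250

At (1, 3): F = (-8.0000, -8.0000).
Jacobian J = [[8·x·y + 4, 4·x^2 - 2·y - 4], [-2, -3]].
At the point, J = [[28.0000, -6.0000], [-2.0000, -3.0000]] (det J = -96.0000).
Solving J·Δ = −F gives Δ = (-0.2500, -2.5000).
Then the next iterate is (x, y)₁ = (0.7500, 0.5000).
Re-evaluating at (0.7500, 0.5000): F = (-1.1250, 0.0000), so ‖F‖₂ = 1.1250.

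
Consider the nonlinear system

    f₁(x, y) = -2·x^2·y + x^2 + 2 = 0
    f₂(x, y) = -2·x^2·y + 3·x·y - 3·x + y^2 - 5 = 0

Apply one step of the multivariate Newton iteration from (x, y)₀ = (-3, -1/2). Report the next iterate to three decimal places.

(-1.364, -0.480)

At (-3, -1/2): F = (20.000, 17.750).
Jacobian J = [[-4·x·y + 2·x, -2·x^2], [-4·x·y + 3·y - 3, -2·x^2 + 3·x + 2·y]].
At the point, J = [[-12.000, -18.000], [-10.500, -28.000]] (det J = 147.000).
Solving J·Δ = −F gives Δ = (1.636, 0.020).
Then the next iterate is (x, y)₁ = (-1.364, -0.480).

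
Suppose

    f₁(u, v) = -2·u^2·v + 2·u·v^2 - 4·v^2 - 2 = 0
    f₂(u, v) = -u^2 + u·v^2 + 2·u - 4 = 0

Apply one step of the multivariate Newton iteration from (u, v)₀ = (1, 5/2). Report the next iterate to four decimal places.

(1.6686, 1.0143)

At (1, 5/2): F = (-19.5000, 3.2500).
Jacobian J = [[-4·u·v + 2·v^2, -2·u^2 + 4·u·v - 8·v], [-2·u + v^2 + 2, 2·u·v]].
At the point, J = [[2.5000, -12.0000], [6.2500, 5.0000]] (det J = 87.5000).
Solving J·Δ = −F gives Δ = (0.6686, -1.4857).
Then the next iterate is (u, v)₁ = (1.6686, 1.0143).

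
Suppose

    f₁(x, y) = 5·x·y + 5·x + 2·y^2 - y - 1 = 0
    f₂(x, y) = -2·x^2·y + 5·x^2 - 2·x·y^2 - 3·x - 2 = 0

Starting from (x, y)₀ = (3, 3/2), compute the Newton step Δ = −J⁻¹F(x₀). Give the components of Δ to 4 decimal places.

(-2.3926, -0.4796)

At (3, 3/2): F = (39.5000, -6.5000).
Jacobian J = [[5·y + 5, 5·x + 4·y - 1], [-4·x·y + 10·x - 2·y^2 - 3, -2·x^2 - 4·x·y]].
At the point, J = [[12.5000, 20.0000], [4.5000, -36.0000]] (det J = -540.0000).
Solving J·Δ = −F gives Δ = (-2.3926, -0.4796).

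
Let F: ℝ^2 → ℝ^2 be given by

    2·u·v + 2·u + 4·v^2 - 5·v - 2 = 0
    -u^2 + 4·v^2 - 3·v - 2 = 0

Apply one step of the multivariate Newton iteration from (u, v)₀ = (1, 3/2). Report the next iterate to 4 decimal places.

At (1, 3/2): F = (4.5000, 1.5000).
Jacobian J = [[2·v + 2, 2·u + 8·v - 5], [-2·u, 8·v - 3]].
At the point, J = [[5.0000, 9.0000], [-2.0000, 9.0000]] (det J = 63.0000).
Solving J·Δ = −F gives Δ = (-0.4286, -0.2619).
Then the next iterate is (u, v)₁ = (0.5714, 1.2381).

(0.5714, 1.2381)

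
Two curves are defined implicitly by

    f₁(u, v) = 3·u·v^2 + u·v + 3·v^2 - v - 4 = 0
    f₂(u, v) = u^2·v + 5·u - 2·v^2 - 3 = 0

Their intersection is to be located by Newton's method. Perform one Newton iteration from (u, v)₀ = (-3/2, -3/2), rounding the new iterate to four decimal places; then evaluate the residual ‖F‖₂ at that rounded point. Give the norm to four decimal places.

14.3805

At (-3/2, -3/2): F = (-3.6250, -18.3750).
Jacobian J = [[3·v^2 + v, 6·u·v + u + 6·v - 1], [2·u·v + 5, u^2 - 4·v]].
At the point, J = [[5.2500, 2.0000], [9.5000, 8.2500]] (det J = 24.3125).
Solving J·Δ = −F gives Δ = (-0.2815, 2.5514).
Then the next iterate is (u, v)₁ = (-1.7815, 1.0514).
Re-evaluating at (-1.7815, 1.0514): F = (-9.516178, -10.781511), so ‖F‖₂ = 14.3805.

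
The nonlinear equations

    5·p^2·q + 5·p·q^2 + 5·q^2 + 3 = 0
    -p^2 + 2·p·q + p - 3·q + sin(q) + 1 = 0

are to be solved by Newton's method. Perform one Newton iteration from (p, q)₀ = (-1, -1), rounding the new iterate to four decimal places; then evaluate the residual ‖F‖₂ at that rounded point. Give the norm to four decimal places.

At (-1, -1): F = (-2.0000, 3.158529).
Jacobian J = [[10·p·q + 5·q^2, 5·p^2 + 10·p·q + 10·q], [-2·p + 2·q + 1, 2·p + cos(q) - 3]].
At the point, J = [[15.0000, 5.0000], [1.0000, -4.459698]] (det J = -71.895465).
Solving J·Δ = −F gives Δ = (-0.0956, 0.6868).
Then the next iterate is (p, q)₁ = (-1.0956, -0.3132).
Re-evaluating at (-1.0956, -0.3132): F = (1.073380, 0.021840), so ‖F‖₂ = 1.0736.

1.0736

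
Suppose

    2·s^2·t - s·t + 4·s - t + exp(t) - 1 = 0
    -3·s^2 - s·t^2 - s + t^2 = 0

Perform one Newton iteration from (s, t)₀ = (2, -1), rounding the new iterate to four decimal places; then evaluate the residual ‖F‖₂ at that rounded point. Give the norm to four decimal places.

At (2, -1): F = (2.367879, -15.0000).
Jacobian J = [[4·s·t - t + 4, 2·s^2 - s + exp(t) - 1], [-6·s - t^2 - 1, -2·s·t + 2·t]].
At the point, J = [[-3.0000, 5.367879], [-14.0000, 2.0000]] (det J = 69.150312).
Solving J·Δ = −F gives Δ = (-1.2329, -1.1302).
Then the next iterate is (s, t)₁ = (0.7671, -2.1302).
Re-evaluating at (0.7671, -2.1302): F = (3.444490, -1.475585), so ‖F‖₂ = 3.7472.

3.7472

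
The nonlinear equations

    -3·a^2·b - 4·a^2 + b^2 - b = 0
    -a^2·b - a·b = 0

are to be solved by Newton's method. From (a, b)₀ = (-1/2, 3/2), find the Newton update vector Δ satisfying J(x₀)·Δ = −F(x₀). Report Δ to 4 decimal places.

At (-1/2, 3/2): F = (-1.3750, 0.3750).
Jacobian J = [[-6·a·b - 8·a, -3·a^2 + 2·b - 1], [-2·a·b - b, -a^2 - a]].
At the point, J = [[8.5000, 1.2500], [0.0000, 0.2500]] (det J = 2.1250).
Solving J·Δ = −F gives Δ = (0.3824, -1.5000).

(0.3824, -1.5000)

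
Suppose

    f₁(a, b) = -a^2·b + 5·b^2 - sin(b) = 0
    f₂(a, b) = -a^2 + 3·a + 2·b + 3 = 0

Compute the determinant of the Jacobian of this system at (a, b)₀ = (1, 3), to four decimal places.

J = [[-2·a·b, -a^2 + 10·b - cos(b)], [-2·a + 3, 2]].
At the point, J = [[-6.0000, 29.989992], [1.0000, 2.0000]].
det J = -41.9900.

-41.9900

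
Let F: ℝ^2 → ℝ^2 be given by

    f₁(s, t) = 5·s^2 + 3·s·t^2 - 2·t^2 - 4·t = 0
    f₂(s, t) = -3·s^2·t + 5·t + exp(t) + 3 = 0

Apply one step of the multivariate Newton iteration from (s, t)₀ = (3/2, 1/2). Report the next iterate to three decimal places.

(2.058, 12.947)

At (3/2, 1/2): F = (9.875, 3.77372).
Jacobian J = [[10·s + 3·t^2, 6·s·t - 4·t - 4], [-6·s·t, -3·s^2 + exp(t) + 5]].
At the point, J = [[15.750, -1.500], [-4.500, -0.10128]] (det J = -8.34514).
Solving J·Δ = −F gives Δ = (0.558, 12.447).
Then the next iterate is (s, t)₁ = (2.058, 12.947).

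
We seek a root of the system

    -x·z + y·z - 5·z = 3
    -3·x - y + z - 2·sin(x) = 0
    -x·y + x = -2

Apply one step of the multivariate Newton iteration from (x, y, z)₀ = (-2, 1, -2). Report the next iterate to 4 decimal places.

At (-2, 1, -2): F = (1.0000, 4.818595, 2.0000).
Jacobian J = [[-z, z, -x + y - 5], [-2·cos(x) - 3, -1, 1], [-y + 1, -x, 0]].
At the point, J = [[2.0000, -2.0000, -2.0000], [-2.167706, -1.0000, 1.0000], [0.0000, 2.0000, 0.0000]] (det J = 4.670825).
Solving J·Δ = −F gives Δ = (6.2675, -1.0000, 7.7675).
Then the next iterate is (x, y, z)₁ = (4.2675, 0.0000, 5.7675).

(4.2675, 0.0000, 5.7675)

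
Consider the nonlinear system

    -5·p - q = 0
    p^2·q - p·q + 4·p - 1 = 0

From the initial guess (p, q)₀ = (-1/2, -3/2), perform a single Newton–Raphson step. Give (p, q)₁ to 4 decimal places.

At (-1/2, -3/2): F = (4.0000, -4.1250).
Jacobian J = [[-5, -1], [2·p·q - q + 4, p^2 - p]].
At the point, J = [[-5.0000, -1.0000], [7.0000, 0.7500]] (det J = 3.2500).
Solving J·Δ = −F gives Δ = (0.3462, 2.2692).
Then the next iterate is (p, q)₁ = (-0.1538, 0.7692).

(-0.1538, 0.7692)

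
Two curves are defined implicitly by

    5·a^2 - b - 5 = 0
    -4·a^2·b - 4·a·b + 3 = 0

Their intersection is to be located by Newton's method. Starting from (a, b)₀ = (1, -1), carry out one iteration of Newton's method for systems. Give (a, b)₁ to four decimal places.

(1.0441, 0.4412)

At (1, -1): F = (1.0000, 11.0000).
Jacobian J = [[10·a, -1], [-8·a·b - 4·b, -4·a^2 - 4·a]].
At the point, J = [[10.0000, -1.0000], [12.0000, -8.0000]] (det J = -68.0000).
Solving J·Δ = −F gives Δ = (0.0441, 1.4412).
Then the next iterate is (a, b)₁ = (1.0441, 0.4412).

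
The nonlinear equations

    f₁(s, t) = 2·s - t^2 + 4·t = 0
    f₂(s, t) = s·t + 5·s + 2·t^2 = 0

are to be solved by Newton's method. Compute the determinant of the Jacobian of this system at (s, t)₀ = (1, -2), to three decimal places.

J = [[2, -2·t + 4], [t + 5, s + 4·t]].
At the point, J = [[2.000, 8.000], [3.000, -7.000]].
det J = -38.000.

-38.000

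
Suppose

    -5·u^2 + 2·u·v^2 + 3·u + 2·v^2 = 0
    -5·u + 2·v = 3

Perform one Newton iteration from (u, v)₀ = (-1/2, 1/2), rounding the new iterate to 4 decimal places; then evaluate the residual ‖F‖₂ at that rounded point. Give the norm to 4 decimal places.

0.0859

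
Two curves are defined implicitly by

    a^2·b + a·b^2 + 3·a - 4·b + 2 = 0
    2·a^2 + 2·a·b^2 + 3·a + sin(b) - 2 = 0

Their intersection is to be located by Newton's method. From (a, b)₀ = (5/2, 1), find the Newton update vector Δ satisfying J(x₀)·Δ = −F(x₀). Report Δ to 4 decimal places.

At (5/2, 1): F = (14.2500, 23.841471).
Jacobian J = [[2·a·b + b^2 + 3, a^2 + 2·a·b - 4], [4·a + 2·b^2 + 3, 4·a·b + cos(b)]].
At the point, J = [[9.0000, 7.2500], [15.0000, 10.540302]] (det J = -13.887279).
Solving J·Δ = −F gives Δ = (-1.6311, 0.0593).

(-1.6311, 0.0593)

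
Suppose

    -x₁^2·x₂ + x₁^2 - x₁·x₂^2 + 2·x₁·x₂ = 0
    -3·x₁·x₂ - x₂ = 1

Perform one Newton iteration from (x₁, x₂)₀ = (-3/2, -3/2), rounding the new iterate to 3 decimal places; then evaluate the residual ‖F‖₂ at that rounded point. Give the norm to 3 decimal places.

1917.085

At (-3/2, -3/2): F = (13.500, -6.250).
Jacobian J = [[-2·x₁·x₂ + 2·x₁ - x₂^2 + 2·x₂, -x₁^2 - 2·x₁·x₂ + 2·x₁], [-3·x₂, -3·x₁ - 1]].
At the point, J = [[-12.750, -9.750], [4.500, 3.500]] (det J = -0.750).
Solving J·Δ = −F gives Δ = (-18.250, 25.250).
Then the next iterate is (x₁, x₂)₁ = (-19.750, 23.750).
Re-evaluating at (-19.750, 23.750): F = (1328.18750, 1382.43750), so ‖F‖₂ = 1917.085.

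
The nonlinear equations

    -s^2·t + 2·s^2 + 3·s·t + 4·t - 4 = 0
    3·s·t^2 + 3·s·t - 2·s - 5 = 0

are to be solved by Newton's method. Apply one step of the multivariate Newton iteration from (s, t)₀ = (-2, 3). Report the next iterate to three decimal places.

(-1.561, 1.617)

At (-2, 3): F = (-14.000, -73.000).
Jacobian J = [[-2·s·t + 4·s + 3·t, -s^2 + 3·s + 4], [3·t^2 + 3·t - 2, 6·s·t + 3·s]].
At the point, J = [[13.000, -6.000], [34.000, -42.000]] (det J = -342.000).
Solving J·Δ = −F gives Δ = (0.439, -1.383).
Then the next iterate is (s, t)₁ = (-1.561, 1.617).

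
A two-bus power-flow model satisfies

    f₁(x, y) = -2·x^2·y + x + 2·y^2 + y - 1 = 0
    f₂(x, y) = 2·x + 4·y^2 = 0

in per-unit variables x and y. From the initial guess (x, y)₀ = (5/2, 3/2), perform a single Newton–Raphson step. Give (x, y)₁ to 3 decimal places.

At (5/2, 3/2): F = (-11.250, 14.000).
Jacobian J = [[-4·x·y + 1, -2·x^2 + 4·y + 1], [2, 8·y]].
At the point, J = [[-14.000, -5.500], [2.000, 12.000]] (det J = -157.000).
Solving J·Δ = −F gives Δ = (-0.369, -1.105).
Then the next iterate is (x, y)₁ = (2.131, 0.395).

(2.131, 0.395)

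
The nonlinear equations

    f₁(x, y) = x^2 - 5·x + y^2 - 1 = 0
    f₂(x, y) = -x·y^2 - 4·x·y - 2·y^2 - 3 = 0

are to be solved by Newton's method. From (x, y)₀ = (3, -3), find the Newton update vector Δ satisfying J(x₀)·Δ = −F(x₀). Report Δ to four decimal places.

At (3, -3): F = (2.0000, -12.0000).
Jacobian J = [[2·x - 5, 2·y], [-y^2 - 4·y, -2·x·y - 4·x - 4·y]].
At the point, J = [[1.0000, -6.0000], [3.0000, 18.0000]] (det J = 36.0000).
Solving J·Δ = −F gives Δ = (1.0000, 0.5000).

(1.0000, 0.5000)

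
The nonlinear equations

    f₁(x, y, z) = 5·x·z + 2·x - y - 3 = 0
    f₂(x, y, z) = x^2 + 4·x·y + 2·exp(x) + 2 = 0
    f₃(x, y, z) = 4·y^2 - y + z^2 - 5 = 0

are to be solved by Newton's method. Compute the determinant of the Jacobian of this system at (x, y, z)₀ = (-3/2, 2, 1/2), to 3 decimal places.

-634.258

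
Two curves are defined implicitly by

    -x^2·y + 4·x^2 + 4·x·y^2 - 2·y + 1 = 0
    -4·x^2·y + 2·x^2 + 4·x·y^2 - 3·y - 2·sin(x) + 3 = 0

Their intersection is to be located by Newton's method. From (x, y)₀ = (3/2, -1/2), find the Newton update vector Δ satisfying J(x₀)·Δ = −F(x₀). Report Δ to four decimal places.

(-0.8665, 0.1035)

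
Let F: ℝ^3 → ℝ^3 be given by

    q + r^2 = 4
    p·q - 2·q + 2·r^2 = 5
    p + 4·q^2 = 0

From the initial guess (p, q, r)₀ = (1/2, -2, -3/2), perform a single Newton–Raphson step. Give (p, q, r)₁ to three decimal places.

At (1/2, -2, -3/2): F = (-3.750, 2.500, 16.500).
Jacobian J = [[0, 1, 2·r], [q, p - 2, 4·r], [1, 8·q, 0]].
At the point, J = [[0.000, 1.000, -3.000], [-2.000, -1.500, -6.000], [1.000, -16.000, 0.000]] (det J = -106.500).
Solving J·Δ = −F gives Δ = (2.880, 1.211, -0.846).
Then the next iterate is (p, q, r)₁ = (3.380, -0.789, -2.346).

(3.380, -0.789, -2.346)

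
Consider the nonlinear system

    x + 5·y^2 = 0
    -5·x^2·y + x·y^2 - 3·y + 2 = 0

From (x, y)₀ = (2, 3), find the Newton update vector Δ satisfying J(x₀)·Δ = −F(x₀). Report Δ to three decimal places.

At (2, 3): F = (47.000, -49.000).
Jacobian J = [[1, 10·y], [-10·x·y + y^2, -5·x^2 + 2·x·y - 3]].
At the point, J = [[1.000, 30.000], [-51.000, -11.000]] (det J = 1519.000).
Solving J·Δ = −F gives Δ = (-0.627, -1.546).

(-0.627, -1.546)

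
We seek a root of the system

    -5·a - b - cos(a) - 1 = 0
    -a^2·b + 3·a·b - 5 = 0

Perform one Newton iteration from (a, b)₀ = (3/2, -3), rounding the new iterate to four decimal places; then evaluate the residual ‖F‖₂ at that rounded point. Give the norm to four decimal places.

16.3357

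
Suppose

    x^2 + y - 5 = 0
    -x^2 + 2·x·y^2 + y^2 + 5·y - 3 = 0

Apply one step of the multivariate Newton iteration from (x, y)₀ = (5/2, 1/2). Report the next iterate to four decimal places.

At (5/2, 1/2): F = (1.7500, -5.2500).
Jacobian J = [[2·x, 1], [-2·x + 2·y^2, 4·x·y + 2·y + 5]].
At the point, J = [[5.0000, 1.0000], [-4.5000, 11.0000]] (det J = 59.5000).
Solving J·Δ = −F gives Δ = (-0.4118, 0.3088).
Then the next iterate is (x, y)₁ = (2.0882, 0.8088).

(2.0882, 0.8088)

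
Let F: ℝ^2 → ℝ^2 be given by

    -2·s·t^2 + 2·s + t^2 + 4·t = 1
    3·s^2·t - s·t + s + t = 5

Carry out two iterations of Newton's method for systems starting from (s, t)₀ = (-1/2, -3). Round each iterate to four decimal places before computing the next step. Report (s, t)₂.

(-0.1291, -6.2050)

At (-1/2, -3): F = (4.0000, -12.2500).
Jacobian J = [[-2·t^2 + 2, -4·s·t + 2·t + 4], [6·s·t - t + 1, 3·s^2 - s + 1]].
At the point, J = [[-16.0000, -8.0000], [13.0000, 2.2500]] (det J = 68.0000).
Solving J·Δ = −F gives Δ = (1.3088, -2.1176).
Then the next iterate is (s, t)₁ = (0.8088, -5.1176).
Round to (0.8088, -5.1176) and repeat: F = (-36.027639, -15.212833), J = [[-50.379660, 10.321260], [-18.717089, 2.153672]].
Δ = (-0.9379, -1.0874), so (s, t)₂ = (-0.1291, -6.2050).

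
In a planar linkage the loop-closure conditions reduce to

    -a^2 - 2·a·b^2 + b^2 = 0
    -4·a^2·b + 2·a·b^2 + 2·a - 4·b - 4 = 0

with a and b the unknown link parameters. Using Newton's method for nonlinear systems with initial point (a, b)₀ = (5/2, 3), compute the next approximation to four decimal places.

(1.4560, 2.2401)

At (5/2, 3): F = (-42.2500, -41.0000).
Jacobian J = [[-2·a - 2·b^2, -4·a·b + 2·b], [-8·a·b + 2·b^2 + 2, -4·a^2 + 4·a·b - 4]].
At the point, J = [[-23.0000, -24.0000], [-40.0000, 1.0000]] (det J = -983.0000).
Solving J·Δ = −F gives Δ = (-1.0440, -0.7599).
Then the next iterate is (a, b)₁ = (1.4560, 2.2401).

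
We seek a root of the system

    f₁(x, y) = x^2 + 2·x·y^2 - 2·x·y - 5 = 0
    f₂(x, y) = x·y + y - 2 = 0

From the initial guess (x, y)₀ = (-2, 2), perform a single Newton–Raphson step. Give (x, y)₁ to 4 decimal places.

(-0.3750, 1.2500)

At (-2, 2): F = (-9.0000, -4.0000).
Jacobian J = [[2·x + 2·y^2 - 2·y, 4·x·y - 2·x], [y, x + 1]].
At the point, J = [[0.0000, -12.0000], [2.0000, -1.0000]] (det J = 24.0000).
Solving J·Δ = −F gives Δ = (1.6250, -0.7500).
Then the next iterate is (x, y)₁ = (-0.3750, 1.2500).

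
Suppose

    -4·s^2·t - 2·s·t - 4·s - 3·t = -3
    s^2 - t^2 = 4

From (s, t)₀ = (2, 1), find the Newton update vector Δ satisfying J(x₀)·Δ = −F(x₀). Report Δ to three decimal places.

At (2, 1): F = (-28.000, -1.000).
Jacobian J = [[-8·s·t - 2·t - 4, -4·s^2 - 2·s - 3], [2·s, -2·t]].
At the point, J = [[-22.000, -23.000], [4.000, -2.000]] (det J = 136.000).
Solving J·Δ = −F gives Δ = (-0.243, -0.985).

(-0.243, -0.985)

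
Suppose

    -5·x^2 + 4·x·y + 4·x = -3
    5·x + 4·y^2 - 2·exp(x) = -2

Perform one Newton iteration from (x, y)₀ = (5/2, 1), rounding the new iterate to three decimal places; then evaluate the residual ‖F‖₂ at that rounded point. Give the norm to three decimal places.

At (5/2, 1): F = (-8.250, -5.86499).
Jacobian J = [[-10·x + 4·y + 4, 4·x], [-2·exp(x) + 5, 8·y]].
At the point, J = [[-17.000, 10.000], [-19.36499, 8.000]] (det J = 57.64988).
Solving J·Δ = −F gives Δ = (0.127, 1.042).
Then the next iterate is (x, y)₁ = (2.627, 2.042).
Re-evaluating at (2.627, 2.042): F = (0.45969, 4.14963), so ‖F‖₂ = 4.175.

4.175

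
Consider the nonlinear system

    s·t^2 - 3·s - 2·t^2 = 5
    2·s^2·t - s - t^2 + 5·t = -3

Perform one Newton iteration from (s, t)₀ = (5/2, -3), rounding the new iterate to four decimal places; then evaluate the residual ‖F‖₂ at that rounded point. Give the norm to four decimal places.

2132.4774

At (5/2, -3): F = (-8.0000, -61.0000).
Jacobian J = [[t^2 - 3, 2·s·t - 4·t], [4·s·t - 1, 2·s^2 - 2·t + 5]].
At the point, J = [[6.0000, -3.0000], [-31.0000, 23.5000]] (det J = 48.0000).
Solving J·Δ = −F gives Δ = (7.7292, 12.7917).
Then the next iterate is (s, t)₁ = (10.2292, 9.7917).
Re-evaluating at (10.2292, 9.7917): F = (753.306609, 1994.990984), so ‖F‖₂ = 2132.4774.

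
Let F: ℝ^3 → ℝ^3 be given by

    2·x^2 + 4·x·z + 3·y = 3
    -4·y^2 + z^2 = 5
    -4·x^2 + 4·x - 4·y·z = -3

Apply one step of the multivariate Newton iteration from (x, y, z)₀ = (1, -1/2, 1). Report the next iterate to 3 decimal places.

At (1, -1/2, 1): F = (1.500, -5.000, 5.000).
Jacobian J = [[4·x + 4·z, 3, 4·x], [0, -8·y, 2·z], [-8·x + 4, -4·z, -4·y]].
At the point, J = [[8.000, 3.000, 4.000], [0.000, 4.000, 2.000], [-4.000, -4.000, 2.000]] (det J = 168.000).
Solving J·Δ = −F gives Δ = (-0.500, 1.500, -0.500).
Then the next iterate is (x, y, z)₁ = (0.500, 1.000, 0.500).

(0.500, 1.000, 0.500)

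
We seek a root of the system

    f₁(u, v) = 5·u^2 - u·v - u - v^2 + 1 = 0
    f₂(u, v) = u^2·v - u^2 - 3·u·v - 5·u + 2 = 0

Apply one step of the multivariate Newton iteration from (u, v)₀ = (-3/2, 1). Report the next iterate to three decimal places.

(-0.631, -0.044)

At (-3/2, 1): F = (14.250, 14.000).
Jacobian J = [[10·u - v - 1, -u - 2·v], [2·u·v - 2·u - 3·v - 5, u^2 - 3·u]].
At the point, J = [[-17.000, -0.500], [-8.000, 6.750]] (det J = -118.750).
Solving J·Δ = −F gives Δ = (0.869, -1.044).
Then the next iterate is (u, v)₁ = (-0.631, -0.044).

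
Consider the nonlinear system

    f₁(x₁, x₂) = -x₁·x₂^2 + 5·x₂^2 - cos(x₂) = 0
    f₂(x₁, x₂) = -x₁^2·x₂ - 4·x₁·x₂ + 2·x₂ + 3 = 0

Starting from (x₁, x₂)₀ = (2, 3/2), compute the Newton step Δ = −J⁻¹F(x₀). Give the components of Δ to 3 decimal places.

(-0.373, -0.752)

At (2, 3/2): F = (6.67926, -12.000).
Jacobian J = [[-x₂^2, -2·x₁·x₂ + 10·x₂ + sin(x₂)], [-2·x₁·x₂ - 4·x₂, -x₁^2 - 4·x₁ + 2]].
At the point, J = [[-2.250, 9.99749], [-12.000, -10.000]] (det J = 142.46994).
Solving J·Δ = −F gives Δ = (-0.373, -0.752).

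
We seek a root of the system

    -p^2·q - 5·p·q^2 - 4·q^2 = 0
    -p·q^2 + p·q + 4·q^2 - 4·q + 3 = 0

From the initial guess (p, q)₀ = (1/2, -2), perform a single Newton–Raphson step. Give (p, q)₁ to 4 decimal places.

(0.8658, -0.7540)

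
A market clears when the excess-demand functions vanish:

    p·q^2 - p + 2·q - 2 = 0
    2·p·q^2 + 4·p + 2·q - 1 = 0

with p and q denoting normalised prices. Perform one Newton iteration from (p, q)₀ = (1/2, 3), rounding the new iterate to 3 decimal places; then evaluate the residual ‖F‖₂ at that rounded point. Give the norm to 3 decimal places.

5.240

At (1/2, 3): F = (8.000, 16.000).
Jacobian J = [[q^2 - 1, 2·p·q + 2], [2·q^2 + 4, 4·p·q + 2]].
At the point, J = [[8.000, 5.000], [22.000, 8.000]] (det J = -46.000).
Solving J·Δ = −F gives Δ = (-0.348, -1.043).
Then the next iterate is (p, q)₁ = (0.152, 1.957).
Re-evaluating at (0.152, 1.957): F = (2.34414, 4.68627), so ‖F‖₂ = 5.240.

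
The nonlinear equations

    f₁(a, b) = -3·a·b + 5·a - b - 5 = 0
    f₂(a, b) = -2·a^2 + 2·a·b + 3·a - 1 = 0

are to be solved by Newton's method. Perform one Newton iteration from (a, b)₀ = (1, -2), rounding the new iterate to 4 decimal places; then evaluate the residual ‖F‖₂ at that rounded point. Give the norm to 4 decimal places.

0.0000

At (1, -2): F = (8.0000, -4.0000).
Jacobian J = [[-3·b + 5, -3·a - 1], [-4·a + 2·b + 3, 2·a]].
At the point, J = [[11.0000, -4.0000], [-5.0000, 2.0000]] (det J = 2.0000).
Solving J·Δ = −F gives Δ = (0.0000, 2.0000).
Then the next iterate is (a, b)₁ = (1.0000, 0.0000).
Re-evaluating at (1.0000, 0.0000): F = (0.0000, 0.0000), so ‖F‖₂ = 0.0000.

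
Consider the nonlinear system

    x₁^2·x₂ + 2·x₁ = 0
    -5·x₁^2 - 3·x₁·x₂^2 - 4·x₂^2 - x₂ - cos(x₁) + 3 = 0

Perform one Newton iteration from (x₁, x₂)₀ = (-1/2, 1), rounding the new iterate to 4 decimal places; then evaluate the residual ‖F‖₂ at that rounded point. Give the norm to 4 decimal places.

At (-1/2, 1): F = (-0.7500, -2.627583).
Jacobian J = [[2·x₁·x₂ + 2, x₁^2], [-10·x₁ - 3·x₂^2 + sin(x₁), -6·x₁·x₂ - 8·x₂ - 1]].
At the point, J = [[1.0000, 0.2500], [1.520574, -6.0000]] (det J = -6.380144).
Solving J·Δ = −F gives Δ = (0.8083, -0.2331).
Then the next iterate is (x₁, x₂)₁ = (0.3083, 0.7669).
Re-evaluating at (0.3083, 0.7669): F = (0.689493, -2.091504), so ‖F‖₂ = 2.2022.

2.2022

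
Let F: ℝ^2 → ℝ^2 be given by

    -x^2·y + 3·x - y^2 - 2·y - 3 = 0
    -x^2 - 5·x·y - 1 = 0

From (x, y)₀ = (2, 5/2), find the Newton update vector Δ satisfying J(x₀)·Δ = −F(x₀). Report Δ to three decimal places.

(-1.323, -0.817)

At (2, 5/2): F = (-18.250, -30.000).
Jacobian J = [[-2·x·y + 3, -x^2 - 2·y - 2], [-2·x - 5·y, -5·x]].
At the point, J = [[-7.000, -11.000], [-16.500, -10.000]] (det J = -111.500).
Solving J·Δ = −F gives Δ = (-1.323, -0.817).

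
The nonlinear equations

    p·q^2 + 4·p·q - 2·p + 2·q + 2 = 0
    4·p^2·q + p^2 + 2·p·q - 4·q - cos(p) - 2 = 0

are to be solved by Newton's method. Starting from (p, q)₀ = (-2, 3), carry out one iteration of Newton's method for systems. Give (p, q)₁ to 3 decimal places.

(-1.660, 1.692)

At (-2, 3): F = (-30.000, 26.41615).
Jacobian J = [[q^2 + 4·q - 2, 2·p·q + 4·p + 2], [8·p·q + 2·p + 2·q + sin(p), 4·p^2 + 2·p - 4]].
At the point, J = [[19.000, -18.000], [-46.90930, 8.000]] (det J = -692.36735).
Solving J·Δ = −F gives Δ = (0.340, -1.308).
Then the next iterate is (p, q)₁ = (-1.660, 1.692).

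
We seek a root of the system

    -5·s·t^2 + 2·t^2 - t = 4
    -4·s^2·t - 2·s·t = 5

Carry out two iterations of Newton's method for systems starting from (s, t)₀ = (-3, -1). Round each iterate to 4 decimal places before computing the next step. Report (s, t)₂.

At (-3, -1): F = (14.0000, 25.0000).
Jacobian J = [[-5·t^2, -10·s·t + 4·t - 1], [-8·s·t - 2·t, -4·s^2 - 2·s]].
At the point, J = [[-5.0000, -35.0000], [-22.0000, -30.0000]] (det J = -620.0000).
Solving J·Δ = −F gives Δ = (0.7339, 0.2952).
Then the next iterate is (s, t)₁ = (-2.2661, -0.7048).
Round to (-2.2661, -0.7048) and repeat: F = (3.326633, 6.282887), J = [[-2.483715, -19.790673], [-11.367578, -16.008637]].
Δ = (0.3838, 0.1199), so (s, t)₂ = (-1.8823, -0.5849).

(-1.8823, -0.5849)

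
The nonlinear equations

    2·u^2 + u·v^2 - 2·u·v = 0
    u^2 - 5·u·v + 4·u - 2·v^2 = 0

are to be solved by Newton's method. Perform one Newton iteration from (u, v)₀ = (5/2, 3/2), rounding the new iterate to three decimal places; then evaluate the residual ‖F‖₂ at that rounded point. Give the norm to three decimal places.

At (5/2, 3/2): F = (10.625, -7.000).
Jacobian J = [[4·u + v^2 - 2·v, 2·u·v - 2·u], [2·u - 5·v + 4, -5·u - 4·v]].
At the point, J = [[9.250, 2.500], [1.500, -18.500]] (det J = -174.875).
Solving J·Δ = −F gives Δ = (-1.024, -0.461).
Then the next iterate is (u, v)₁ = (1.476, 1.039).
Re-evaluating at (1.476, 1.039): F = (2.88340, -1.74429), so ‖F‖₂ = 3.370.

3.370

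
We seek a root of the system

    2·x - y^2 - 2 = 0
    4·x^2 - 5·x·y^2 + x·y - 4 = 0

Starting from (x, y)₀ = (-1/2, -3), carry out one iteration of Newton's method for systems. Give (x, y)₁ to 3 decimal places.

At (-1/2, -3): F = (-12.000, 21.000).
Jacobian J = [[2, -2·y], [8·x - 5·y^2 + y, -10·x·y + x]].
At the point, J = [[2.000, 6.000], [-52.000, -15.500]] (det J = 281.000).
Solving J·Δ = −F gives Δ = (-0.214, 2.071).
Then the next iterate is (x, y)₁ = (-0.714, -0.929).

(-0.714, -0.929)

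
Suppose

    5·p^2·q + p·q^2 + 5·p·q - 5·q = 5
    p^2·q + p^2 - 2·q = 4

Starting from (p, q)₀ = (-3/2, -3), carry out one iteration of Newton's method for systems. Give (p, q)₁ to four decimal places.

At (-3/2, -3): F = (-14.7500, -2.5000).
Jacobian J = [[10·p·q + q^2 + 5·q, 5·p^2 + 2·p·q + 5·p - 5], [2·p·q + 2·p, p^2 - 2]].
At the point, J = [[39.0000, 7.7500], [6.0000, 0.2500]] (det J = -36.7500).
Solving J·Δ = −F gives Δ = (0.4269, -0.2449).
Then the next iterate is (p, q)₁ = (-1.0731, -3.2449).

(-1.0731, -3.2449)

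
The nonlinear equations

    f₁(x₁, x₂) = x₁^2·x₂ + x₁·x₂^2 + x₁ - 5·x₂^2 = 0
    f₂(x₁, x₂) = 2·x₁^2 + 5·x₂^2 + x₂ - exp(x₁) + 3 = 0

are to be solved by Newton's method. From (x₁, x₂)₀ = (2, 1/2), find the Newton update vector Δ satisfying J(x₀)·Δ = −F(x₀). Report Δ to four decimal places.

At (2, 1/2): F = (3.2500, 5.360944).
Jacobian J = [[2·x₁·x₂ + x₂^2 + 1, x₁^2 + 2·x₁·x₂ - 10·x₂], [4·x₁ - exp(x₁), 10·x₂ + 1]].
At the point, J = [[3.2500, 1.0000], [0.610944, 6.0000]] (det J = 18.889056).
Solving J·Δ = −F gives Δ = (-0.7485, -0.8173).

(-0.7485, -0.8173)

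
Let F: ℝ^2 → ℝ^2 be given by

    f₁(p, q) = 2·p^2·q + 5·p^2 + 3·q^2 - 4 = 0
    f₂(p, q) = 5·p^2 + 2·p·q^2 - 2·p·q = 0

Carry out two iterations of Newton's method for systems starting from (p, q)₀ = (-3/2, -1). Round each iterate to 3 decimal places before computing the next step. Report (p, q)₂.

At (-3/2, -1): F = (5.750, 5.250).
Jacobian J = [[4·p·q + 10·p, 2·p^2 + 6·q], [10·p + 2·q^2 - 2·q, 4·p·q - 2·p]].
At the point, J = [[-9.000, -1.500], [-11.000, 9.000]] (det J = -97.500).
Solving J·Δ = −F gives Δ = (0.612, 0.164).
Then the next iterate is (p, q)₁ = (-0.888, -0.836).
Round to (-0.888, -0.836) and repeat: F = (0.72096, 1.21674), J = [[-5.91053, -3.43891], [-5.81021, 4.74547]].
Δ = (0.158, -0.063), so (p, q)₂ = (-0.730, -0.899).

(-0.730, -0.899)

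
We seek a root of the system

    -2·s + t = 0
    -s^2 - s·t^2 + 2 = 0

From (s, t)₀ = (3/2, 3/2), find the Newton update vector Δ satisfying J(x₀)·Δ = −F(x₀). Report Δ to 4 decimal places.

(-0.7281, 0.0439)

At (3/2, 3/2): F = (-1.5000, -3.6250).
Jacobian J = [[-2, 1], [-2·s - t^2, -2·s·t]].
At the point, J = [[-2.0000, 1.0000], [-5.2500, -4.5000]] (det J = 14.2500).
Solving J·Δ = −F gives Δ = (-0.7281, 0.0439).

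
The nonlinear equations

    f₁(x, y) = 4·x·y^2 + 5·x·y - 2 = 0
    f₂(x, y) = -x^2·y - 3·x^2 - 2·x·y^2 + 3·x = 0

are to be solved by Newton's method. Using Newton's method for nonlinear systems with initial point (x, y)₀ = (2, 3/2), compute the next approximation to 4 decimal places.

At (2, 3/2): F = (31.0000, -21.0000).
Jacobian J = [[4·y^2 + 5·y, 8·x·y + 5·x], [-2·x·y - 6·x - 2·y^2 + 3, -x^2 - 4·x·y]].
At the point, J = [[16.5000, 34.0000], [-19.5000, -16.0000]] (det J = 399.0000).
Solving J·Δ = −F gives Δ = (-0.5464, -0.6466).
Then the next iterate is (x, y)₁ = (1.4536, 0.8534).

(1.4536, 0.8534)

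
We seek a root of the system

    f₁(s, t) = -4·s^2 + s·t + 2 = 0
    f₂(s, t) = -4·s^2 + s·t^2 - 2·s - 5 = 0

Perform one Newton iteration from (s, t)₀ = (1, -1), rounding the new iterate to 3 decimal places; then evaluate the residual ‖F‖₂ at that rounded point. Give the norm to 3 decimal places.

At (1, -1): F = (-3.000, -10.000).
Jacobian J = [[-8·s + t, s], [-8·s + t^2 - 2, 2·s·t]].
At the point, J = [[-9.000, 1.000], [-9.000, -2.000]] (det J = 27.000).
Solving J·Δ = −F gives Δ = (-0.593, -2.333).
Then the next iterate is (s, t)₁ = (0.407, -3.333).
Re-evaluating at (0.407, -3.333): F = (-0.01913, -1.95528), so ‖F‖₂ = 1.955.

1.955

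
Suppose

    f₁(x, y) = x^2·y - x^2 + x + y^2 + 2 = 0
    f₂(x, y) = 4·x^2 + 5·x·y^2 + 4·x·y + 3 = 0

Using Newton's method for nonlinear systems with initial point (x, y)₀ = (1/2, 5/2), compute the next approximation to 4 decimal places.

(0.5151, 0.7547)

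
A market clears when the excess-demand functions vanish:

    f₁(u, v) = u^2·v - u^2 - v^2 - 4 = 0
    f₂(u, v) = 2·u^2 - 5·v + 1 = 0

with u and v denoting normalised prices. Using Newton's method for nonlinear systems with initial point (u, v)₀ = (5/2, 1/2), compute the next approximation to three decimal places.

(1.978, 1.656)

At (5/2, 1/2): F = (-7.375, 11.000).
Jacobian J = [[2·u·v - 2·u, u^2 - 2·v], [4·u, -5]].
At the point, J = [[-2.500, 5.250], [10.000, -5.000]] (det J = -40.000).
Solving J·Δ = −F gives Δ = (-0.522, 1.156).
Then the next iterate is (u, v)₁ = (1.978, 1.656).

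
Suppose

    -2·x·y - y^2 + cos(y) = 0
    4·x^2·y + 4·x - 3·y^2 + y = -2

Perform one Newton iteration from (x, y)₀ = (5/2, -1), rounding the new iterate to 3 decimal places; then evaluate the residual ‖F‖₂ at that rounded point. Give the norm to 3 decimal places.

35.989

At (5/2, -1): F = (4.54030, -17.000).
Jacobian J = [[-2·y, -2·x - 2·y - sin(y)], [8·x·y + 4, 4·x^2 - 6·y + 1]].
At the point, J = [[2.000, -2.15853], [-16.000, 32.000]] (det J = 29.46354).
Solving J·Δ = −F gives Δ = (-3.686, -1.312).
Then the next iterate is (x, y)₁ = (-1.186, -2.312).
Re-evaluating at (-1.186, -2.312): F = (-11.50458, -34.10023), so ‖F‖₂ = 35.989.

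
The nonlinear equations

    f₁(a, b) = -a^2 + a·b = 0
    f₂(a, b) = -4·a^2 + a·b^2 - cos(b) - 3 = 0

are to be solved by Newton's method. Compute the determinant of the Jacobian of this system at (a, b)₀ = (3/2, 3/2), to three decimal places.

J = [[-2·a + b, a], [-8·a + b^2, 2·a·b + sin(b)]].
At the point, J = [[-1.500, 1.500], [-9.750, 5.49749]].
det J = 6.379.

6.379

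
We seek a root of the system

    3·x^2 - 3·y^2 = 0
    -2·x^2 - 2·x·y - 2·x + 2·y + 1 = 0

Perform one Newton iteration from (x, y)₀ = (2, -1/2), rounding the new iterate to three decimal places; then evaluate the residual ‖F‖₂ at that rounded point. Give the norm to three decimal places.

At (2, -1/2): F = (11.250, -10.000).
Jacobian J = [[6·x, -6·y], [-4·x - 2·y - 2, -2·x + 2]].
At the point, J = [[12.000, 3.000], [-9.000, -2.000]] (det J = 3.000).
Solving J·Δ = −F gives Δ = (-2.500, 6.250).
Then the next iterate is (x, y)₁ = (-0.500, 5.750).
Re-evaluating at (-0.500, 5.750): F = (-98.43750, 18.750), so ‖F‖₂ = 100.207.

100.207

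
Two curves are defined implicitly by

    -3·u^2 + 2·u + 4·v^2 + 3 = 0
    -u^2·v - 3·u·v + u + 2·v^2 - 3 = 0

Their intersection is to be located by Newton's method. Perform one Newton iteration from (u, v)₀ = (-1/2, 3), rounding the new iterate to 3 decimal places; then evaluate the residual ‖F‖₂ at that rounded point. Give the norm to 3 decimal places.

9.266

At (-1/2, 3): F = (37.250, 18.250).
Jacobian J = [[-6·u + 2, 8·v], [-2·u·v - 3·v + 1, -u^2 - 3·u + 4·v]].
At the point, J = [[5.000, 24.000], [-5.000, 13.250]] (det J = 186.250).
Solving J·Δ = −F gives Δ = (-0.298, -1.490).
Then the next iterate is (u, v)₁ = (-0.798, 1.510).
Re-evaluating at (-0.798, 1.510): F = (8.61399, 3.41557), so ‖F‖₂ = 9.266.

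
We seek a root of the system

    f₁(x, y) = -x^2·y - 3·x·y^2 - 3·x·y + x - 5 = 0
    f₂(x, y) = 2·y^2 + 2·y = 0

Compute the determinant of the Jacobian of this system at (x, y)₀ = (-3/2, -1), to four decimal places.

4.0000

J = [[-2·x·y - 3·y^2 - 3·y + 1, -x^2 - 6·x·y - 3·x], [0, 4·y + 2]].
At the point, J = [[-2.0000, -6.7500], [0.0000, -2.0000]].
det J = 4.0000.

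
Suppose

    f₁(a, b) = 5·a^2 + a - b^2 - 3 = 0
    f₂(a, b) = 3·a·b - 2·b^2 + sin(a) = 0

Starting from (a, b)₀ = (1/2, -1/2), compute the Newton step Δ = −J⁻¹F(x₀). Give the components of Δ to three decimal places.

At (1/2, -1/2): F = (-1.500, -0.77057).
Jacobian J = [[10·a + 1, -2·b], [3·b + cos(a), 3·a - 4·b]].
At the point, J = [[6.000, 1.000], [-0.62242, 3.500]] (det J = 21.62242).
Solving J·Δ = −F gives Δ = (0.207, 0.257).

(0.207, 0.257)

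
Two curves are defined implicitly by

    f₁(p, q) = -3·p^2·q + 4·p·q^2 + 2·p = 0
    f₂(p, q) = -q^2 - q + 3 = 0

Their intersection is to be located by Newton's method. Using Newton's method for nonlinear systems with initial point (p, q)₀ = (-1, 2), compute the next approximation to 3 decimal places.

At (-1, 2): F = (-24.000, -3.000).
Jacobian J = [[-6·p·q + 4·q^2 + 2, -3·p^2 + 8·p·q], [0, -2·q - 1]].
At the point, J = [[30.000, -19.000], [0.000, -5.000]] (det J = -150.000).
Solving J·Δ = −F gives Δ = (0.420, -0.600).
Then the next iterate is (p, q)₁ = (-0.580, 1.400).

(-0.580, 1.400)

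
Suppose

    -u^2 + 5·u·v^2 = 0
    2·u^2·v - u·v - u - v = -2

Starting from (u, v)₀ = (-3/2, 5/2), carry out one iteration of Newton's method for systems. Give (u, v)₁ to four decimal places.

(-0.8218, 1.8094)

At (-3/2, 5/2): F = (-49.1250, 16.0000).
Jacobian J = [[-2·u + 5·v^2, 10·u·v], [4·u·v - v - 1, 2·u^2 - u - 1]].
At the point, J = [[34.2500, -37.5000], [-18.5000, 5.0000]] (det J = -522.5000).
Solving J·Δ = −F gives Δ = (0.6782, -0.6906).
Then the next iterate is (u, v)₁ = (-0.8218, 1.8094).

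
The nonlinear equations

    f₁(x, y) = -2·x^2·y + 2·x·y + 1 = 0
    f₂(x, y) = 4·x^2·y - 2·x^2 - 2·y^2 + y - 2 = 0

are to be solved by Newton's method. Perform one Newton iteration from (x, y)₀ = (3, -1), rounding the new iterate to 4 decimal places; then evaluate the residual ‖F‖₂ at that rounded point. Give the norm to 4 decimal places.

876.2148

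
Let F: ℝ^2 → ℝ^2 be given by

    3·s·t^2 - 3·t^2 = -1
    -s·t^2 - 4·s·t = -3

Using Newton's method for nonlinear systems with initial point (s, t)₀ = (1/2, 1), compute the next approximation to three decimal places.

(0.625, 0.958)

At (1/2, 1): F = (-0.500, 0.500).
Jacobian J = [[3·t^2, 6·s·t - 6·t], [-t^2 - 4·t, -2·s·t - 4·s]].
At the point, J = [[3.000, -3.000], [-5.000, -3.000]] (det J = -24.000).
Solving J·Δ = −F gives Δ = (0.125, -0.042).
Then the next iterate is (s, t)₁ = (0.625, 0.958).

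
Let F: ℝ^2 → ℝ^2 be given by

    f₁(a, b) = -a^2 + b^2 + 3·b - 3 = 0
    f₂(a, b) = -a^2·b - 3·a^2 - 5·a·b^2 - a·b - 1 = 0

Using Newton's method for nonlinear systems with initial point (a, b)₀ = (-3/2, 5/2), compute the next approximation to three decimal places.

(-1.558, 1.459)

At (-3/2, 5/2): F = (8.500, 37.250).
Jacobian J = [[-2·a, 2·b + 3], [-2·a·b - 6·a - 5·b^2 - b, -a^2 - 10·a·b - a]].
At the point, J = [[3.000, 8.000], [-17.250, 36.750]] (det J = 248.250).
Solving J·Δ = −F gives Δ = (-0.058, -1.041).
Then the next iterate is (a, b)₁ = (-1.558, 1.459).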